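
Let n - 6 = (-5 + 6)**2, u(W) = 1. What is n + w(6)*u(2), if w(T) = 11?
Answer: 18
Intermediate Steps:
n = 7 (n = 6 + (-5 + 6)**2 = 6 + 1**2 = 6 + 1 = 7)
n + w(6)*u(2) = 7 + 11*1 = 7 + 11 = 18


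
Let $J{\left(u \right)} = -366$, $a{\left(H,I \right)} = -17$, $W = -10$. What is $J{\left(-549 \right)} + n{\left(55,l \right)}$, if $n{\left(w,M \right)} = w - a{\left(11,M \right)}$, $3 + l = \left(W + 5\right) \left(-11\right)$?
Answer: $-294$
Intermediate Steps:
$l = 52$ ($l = -3 + \left(-10 + 5\right) \left(-11\right) = -3 - -55 = -3 + 55 = 52$)
$n{\left(w,M \right)} = 17 + w$ ($n{\left(w,M \right)} = w - -17 = w + 17 = 17 + w$)
$J{\left(-549 \right)} + n{\left(55,l \right)} = -366 + \left(17 + 55\right) = -366 + 72 = -294$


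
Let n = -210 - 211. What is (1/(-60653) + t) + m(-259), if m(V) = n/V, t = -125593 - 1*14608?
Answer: -2202409779873/15709127 ≈ -1.4020e+5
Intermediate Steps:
n = -421
t = -140201 (t = -125593 - 14608 = -140201)
m(V) = -421/V
(1/(-60653) + t) + m(-259) = (1/(-60653) - 140201) - 421/(-259) = (-1/60653 - 140201) - 421*(-1/259) = -8503611254/60653 + 421/259 = -2202409779873/15709127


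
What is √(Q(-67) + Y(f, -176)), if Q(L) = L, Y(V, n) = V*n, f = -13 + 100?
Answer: 13*I*√91 ≈ 124.01*I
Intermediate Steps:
f = 87
√(Q(-67) + Y(f, -176)) = √(-67 + 87*(-176)) = √(-67 - 15312) = √(-15379) = 13*I*√91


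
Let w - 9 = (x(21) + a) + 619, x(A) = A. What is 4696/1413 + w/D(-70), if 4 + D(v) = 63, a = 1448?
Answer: 3240125/83367 ≈ 38.866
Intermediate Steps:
D(v) = 59 (D(v) = -4 + 63 = 59)
w = 2097 (w = 9 + ((21 + 1448) + 619) = 9 + (1469 + 619) = 9 + 2088 = 2097)
4696/1413 + w/D(-70) = 4696/1413 + 2097/59 = 3240125/83367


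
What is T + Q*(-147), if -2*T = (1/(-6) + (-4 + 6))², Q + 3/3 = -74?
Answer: 793679/72 ≈ 11023.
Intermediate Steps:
Q = -75 (Q = -1 - 74 = -75)
T = -121/72 (T = -(1/(-6) + (-4 + 6))²/2 = -(1*(-⅙) + 2)²/2 = -(-⅙ + 2)²/2 = -(11/6)²/2 = -½*121/36 = -121/72 ≈ -1.6806)
T + Q*(-147) = -121/72 - 75*(-147) = -121/72 + 11025 = 793679/72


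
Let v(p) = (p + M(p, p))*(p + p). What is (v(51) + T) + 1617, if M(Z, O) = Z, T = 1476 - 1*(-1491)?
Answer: 14988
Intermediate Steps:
T = 2967 (T = 1476 + 1491 = 2967)
v(p) = 4*p² (v(p) = (p + p)*(p + p) = (2*p)*(2*p) = 4*p²)
(v(51) + T) + 1617 = (4*51² + 2967) + 1617 = (4*2601 + 2967) + 1617 = (10404 + 2967) + 1617 = 13371 + 1617 = 14988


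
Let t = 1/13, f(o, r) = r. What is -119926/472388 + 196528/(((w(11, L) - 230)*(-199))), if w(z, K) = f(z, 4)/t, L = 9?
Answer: 22147362523/4183231934 ≈ 5.2943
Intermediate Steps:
t = 1/13 ≈ 0.076923
w(z, K) = 52 (w(z, K) = 4/(1/13) = 4*13 = 52)
-119926/472388 + 196528/(((w(11, L) - 230)*(-199))) = -119926/472388 + 196528/(((52 - 230)*(-199))) = -119926*1/472388 + 196528/((-178*(-199))) = -59963/236194 + 196528/35422 = -59963/236194 + 196528*(1/35422) = -59963/236194 + 98264/17711 = 22147362523/4183231934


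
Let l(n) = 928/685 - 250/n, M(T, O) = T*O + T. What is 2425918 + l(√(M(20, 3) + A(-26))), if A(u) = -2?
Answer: 1661754758/685 - 125*√78/39 ≈ 2.4259e+6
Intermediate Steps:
M(T, O) = T + O*T (M(T, O) = O*T + T = T + O*T)
l(n) = 928/685 - 250/n (l(n) = 928*(1/685) - 250/n = 928/685 - 250/n)
2425918 + l(√(M(20, 3) + A(-26))) = 2425918 + (928/685 - 250/√(20*(1 + 3) - 2)) = 2425918 + (928/685 - 250/√(20*4 - 2)) = 2425918 + (928/685 - 250/√(80 - 2)) = 2425918 + (928/685 - 250*√78/78) = 2425918 + (928/685 - 125*√78/39) = 1661754758/685 - 125*√78/39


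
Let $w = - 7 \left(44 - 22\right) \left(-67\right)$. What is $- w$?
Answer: $-10318$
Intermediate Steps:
$w = 10318$ ($w = \left(-7\right) 22 \left(-67\right) = \left(-154\right) \left(-67\right) = 10318$)
$- w = \left(-1\right) 10318 = -10318$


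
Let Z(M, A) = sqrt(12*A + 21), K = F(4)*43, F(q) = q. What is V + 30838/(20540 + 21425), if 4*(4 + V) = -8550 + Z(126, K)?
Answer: -179674419/83930 + sqrt(2085)/4 ≈ -2129.4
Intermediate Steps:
K = 172 (K = 4*43 = 172)
Z(M, A) = sqrt(21 + 12*A)
V = -4283/2 + sqrt(2085)/4 (V = -4 + (-8550 + sqrt(21 + 12*172))/4 = -4 + (-8550 + sqrt(21 + 2064))/4 = -4 + (-8550 + sqrt(2085))/4 = -4 + (-4275/2 + sqrt(2085)/4) = -4283/2 + sqrt(2085)/4 ≈ -2130.1)
V + 30838/(20540 + 21425) = (-4283/2 + sqrt(2085)/4) + 30838/(20540 + 21425) = (-4283/2 + sqrt(2085)/4) + 30838/41965 = -179674419/83930 + sqrt(2085)/4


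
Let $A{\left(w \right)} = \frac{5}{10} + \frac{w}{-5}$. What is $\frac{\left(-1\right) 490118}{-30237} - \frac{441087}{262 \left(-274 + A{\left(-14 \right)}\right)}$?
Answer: $\frac{240489912901}{10722554229} \approx 22.428$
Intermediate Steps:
$A{\left(w \right)} = \frac{1}{2} - \frac{w}{5}$ ($A{\left(w \right)} = 5 \cdot \frac{1}{10} + w \left(- \frac{1}{5}\right) = \frac{1}{2} - \frac{w}{5}$)
$\frac{\left(-1\right) 490118}{-30237} - \frac{441087}{262 \left(-274 + A{\left(-14 \right)}\right)} = \frac{\left(-1\right) 490118}{-30237} - \frac{441087}{262 \left(-274 + \left(\frac{1}{2} - - \frac{14}{5}\right)\right)} = \left(-490118\right) \left(- \frac{1}{30237}\right) - \frac{441087}{262 \left(-274 + \left(\frac{1}{2} + \frac{14}{5}\right)\right)} = \frac{490118}{30237} - \frac{441087}{262 \left(-274 + \frac{33}{10}\right)} = \frac{490118}{30237} - \frac{441087}{262 \left(- \frac{2707}{10}\right)} = \frac{490118}{30237} - \frac{441087}{- \frac{354617}{5}} = \frac{490118}{30237} - - \frac{2205435}{354617} = \frac{490118}{30237} + \frac{2205435}{354617} = \frac{240489912901}{10722554229}$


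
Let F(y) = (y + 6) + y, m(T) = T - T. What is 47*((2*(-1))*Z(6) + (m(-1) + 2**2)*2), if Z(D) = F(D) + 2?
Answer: -1504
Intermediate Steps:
m(T) = 0
F(y) = 6 + 2*y (F(y) = (6 + y) + y = 6 + 2*y)
Z(D) = 8 + 2*D (Z(D) = (6 + 2*D) + 2 = 8 + 2*D)
47*((2*(-1))*Z(6) + (m(-1) + 2**2)*2) = 47*((2*(-1))*(8 + 2*6) + (0 + 2**2)*2) = 47*(-2*(8 + 12) + (0 + 4)*2) = 47*(-2*20 + 4*2) = 47*(-40 + 8) = 47*(-32) = -1504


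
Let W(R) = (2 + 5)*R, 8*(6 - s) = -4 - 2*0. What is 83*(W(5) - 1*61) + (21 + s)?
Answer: -4261/2 ≈ -2130.5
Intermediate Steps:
s = 13/2 (s = 6 - (-4 - 2*0)/8 = 6 - (-4 + 0)/8 = 6 - 1/8*(-4) = 6 + 1/2 = 13/2 ≈ 6.5000)
W(R) = 7*R
83*(W(5) - 1*61) + (21 + s) = 83*(7*5 - 1*61) + (21 + 13/2) = 83*(35 - 61) + 55/2 = 83*(-26) + 55/2 = -2158 + 55/2 = -4261/2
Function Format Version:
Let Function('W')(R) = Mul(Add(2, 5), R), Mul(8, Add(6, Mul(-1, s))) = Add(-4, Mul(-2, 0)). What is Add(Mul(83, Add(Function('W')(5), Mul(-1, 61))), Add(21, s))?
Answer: Rational(-4261, 2) ≈ -2130.5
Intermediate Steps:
s = Rational(13, 2) (s = Add(6, Mul(Rational(-1, 8), Add(-4, Mul(-2, 0)))) = Add(6, Mul(Rational(-1, 8), Add(-4, 0))) = Add(6, Mul(Rational(-1, 8), -4)) = Add(6, Rational(1, 2)) = Rational(13, 2) ≈ 6.5000)
Function('W')(R) = Mul(7, R)
Add(Mul(83, Add(Function('W')(5), Mul(-1, 61))), Add(21, s)) = Add(Mul(83, Add(Mul(7, 5), Mul(-1, 61))), Add(21, Rational(13, 2))) = Add(Mul(83, Add(35, -61)), Rational(55, 2)) = Add(Mul(83, -26), Rational(55, 2)) = Add(-2158, Rational(55, 2)) = Rational(-4261, 2)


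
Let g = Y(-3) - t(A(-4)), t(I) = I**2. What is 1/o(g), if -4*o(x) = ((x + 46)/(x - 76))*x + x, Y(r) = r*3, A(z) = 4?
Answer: 101/500 ≈ 0.20200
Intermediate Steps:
Y(r) = 3*r
g = -25 (g = 3*(-3) - 1*4**2 = -9 - 1*16 = -9 - 16 = -25)
o(x) = -x/4 - x*(46 + x)/(4*(-76 + x)) (o(x) = -(((x + 46)/(x - 76))*x + x)/4 = -(((46 + x)/(-76 + x))*x + x)/4 = -(x*(46 + x)/(-76 + x) + x)/4 = -(x + x*(46 + x)/(-76 + x))/4 = -x/4 - x*(46 + x)/(4*(-76 + x)))
1/o(g) = 1/((1/2)*(-25)*(15 - 1*(-25))/(-76 - 25)) = 1/((1/2)*(-25)*(15 + 25)/(-101)) = 1/((1/2)*(-25)*(-1/101)*40) = 1/(500/101) = 101/500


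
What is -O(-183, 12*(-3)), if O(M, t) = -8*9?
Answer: 72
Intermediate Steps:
O(M, t) = -72
-O(-183, 12*(-3)) = -1*(-72) = 72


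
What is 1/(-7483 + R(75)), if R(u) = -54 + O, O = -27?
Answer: -1/7564 ≈ -0.00013221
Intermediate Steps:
R(u) = -81 (R(u) = -54 - 27 = -81)
1/(-7483 + R(75)) = 1/(-7483 - 81) = 1/(-7564) = -1/7564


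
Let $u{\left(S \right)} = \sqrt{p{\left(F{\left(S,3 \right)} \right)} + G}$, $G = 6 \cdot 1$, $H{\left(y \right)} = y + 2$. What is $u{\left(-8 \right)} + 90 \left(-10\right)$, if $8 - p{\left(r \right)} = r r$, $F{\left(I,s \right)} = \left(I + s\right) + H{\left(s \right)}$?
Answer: $-900 + \sqrt{14} \approx -896.26$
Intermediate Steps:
$H{\left(y \right)} = 2 + y$
$F{\left(I,s \right)} = 2 + I + 2 s$ ($F{\left(I,s \right)} = \left(I + s\right) + \left(2 + s\right) = 2 + I + 2 s$)
$p{\left(r \right)} = 8 - r^{2}$ ($p{\left(r \right)} = 8 - r r = 8 - r^{2}$)
$G = 6$
$u{\left(S \right)} = \sqrt{14 - \left(8 + S\right)^{2}}$ ($u{\left(S \right)} = \sqrt{\left(8 - \left(2 + S + 2 \cdot 3\right)^{2}\right) + 6} = \sqrt{\left(8 - \left(2 + S + 6\right)^{2}\right) + 6} = \sqrt{\left(8 - \left(8 + S\right)^{2}\right) + 6} = \sqrt{14 - \left(8 + S\right)^{2}}$)
$u{\left(-8 \right)} + 90 \left(-10\right) = \sqrt{14 - \left(8 - 8\right)^{2}} + 90 \left(-10\right) = \sqrt{14 - 0^{2}} - 900 = \sqrt{14 - 0} - 900 = \sqrt{14 + 0} - 900 = \sqrt{14} - 900 = -900 + \sqrt{14}$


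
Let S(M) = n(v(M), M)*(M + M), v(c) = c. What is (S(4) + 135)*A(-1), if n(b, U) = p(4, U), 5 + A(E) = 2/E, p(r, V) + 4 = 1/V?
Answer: -735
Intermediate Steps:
p(r, V) = -4 + 1/V
A(E) = -5 + 2/E
n(b, U) = -4 + 1/U
S(M) = 2*M*(-4 + 1/M) (S(M) = (-4 + 1/M)*(M + M) = (-4 + 1/M)*(2*M) = 2*M*(-4 + 1/M))
(S(4) + 135)*A(-1) = ((2 - 8*4) + 135)*(-5 + 2/(-1)) = ((2 - 32) + 135)*(-5 + 2*(-1)) = (-30 + 135)*(-5 - 2) = 105*(-7) = -735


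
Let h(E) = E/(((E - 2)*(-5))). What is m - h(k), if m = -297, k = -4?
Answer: -4453/15 ≈ -296.87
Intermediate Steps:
h(E) = E/(10 - 5*E) (h(E) = E/(((-2 + E)*(-5))) = E/(10 - 5*E))
m - h(k) = -297 - (-1)*(-4)/(-10 + 5*(-4)) = -297 - (-1)*(-4)/(-10 - 20) = -297 - (-1)*(-4)/(-30) = -297 - (-1)*(-4)*(-1)/30 = -297 - 1*(-2/15) = -297 + 2/15 = -4453/15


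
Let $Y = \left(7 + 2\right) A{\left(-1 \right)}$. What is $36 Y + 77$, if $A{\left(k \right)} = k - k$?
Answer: $77$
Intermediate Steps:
$A{\left(k \right)} = 0$
$Y = 0$ ($Y = \left(7 + 2\right) 0 = 9 \cdot 0 = 0$)
$36 Y + 77 = 36 \cdot 0 + 77 = 0 + 77 = 77$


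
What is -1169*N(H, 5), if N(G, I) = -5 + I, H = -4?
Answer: 0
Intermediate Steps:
-1169*N(H, 5) = -1169*(-5 + 5) = -1169*0 = 0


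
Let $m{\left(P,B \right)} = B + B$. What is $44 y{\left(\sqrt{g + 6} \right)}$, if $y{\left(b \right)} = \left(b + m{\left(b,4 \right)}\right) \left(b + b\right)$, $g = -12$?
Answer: $-528 + 704 i \sqrt{6} \approx -528.0 + 1724.4 i$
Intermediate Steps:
$m{\left(P,B \right)} = 2 B$
$y{\left(b \right)} = 2 b \left(8 + b\right)$ ($y{\left(b \right)} = \left(b + 2 \cdot 4\right) \left(b + b\right) = \left(b + 8\right) 2 b = \left(8 + b\right) 2 b = 2 b \left(8 + b\right)$)
$44 y{\left(\sqrt{g + 6} \right)} = 44 \cdot 2 \sqrt{-12 + 6} \left(8 + \sqrt{-12 + 6}\right) = 44 \cdot 2 \sqrt{-6} \left(8 + \sqrt{-6}\right) = 44 \cdot 2 i \sqrt{6} \left(8 + i \sqrt{6}\right) = 88 i \sqrt{6} \left(8 + i \sqrt{6}\right)$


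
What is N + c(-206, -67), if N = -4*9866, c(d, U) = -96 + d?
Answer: -39766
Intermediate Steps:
N = -39464
N + c(-206, -67) = -39464 + (-96 - 206) = -39464 - 302 = -39766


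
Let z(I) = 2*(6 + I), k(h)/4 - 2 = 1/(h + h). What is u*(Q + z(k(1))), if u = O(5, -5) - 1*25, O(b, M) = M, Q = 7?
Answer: -1170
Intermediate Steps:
k(h) = 8 + 2/h (k(h) = 8 + 4/(h + h) = 8 + 4/((2*h)) = 8 + 4*(1/(2*h)) = 8 + 2/h)
u = -30 (u = -5 - 1*25 = -5 - 25 = -30)
z(I) = 12 + 2*I
u*(Q + z(k(1))) = -30*(7 + (12 + 2*(8 + 2/1))) = -30*(7 + (12 + 2*(8 + 2*1))) = -30*(7 + (12 + 2*(8 + 2))) = -30*(7 + (12 + 2*10)) = -30*(7 + (12 + 20)) = -30*(7 + 32) = -30*39 = -1170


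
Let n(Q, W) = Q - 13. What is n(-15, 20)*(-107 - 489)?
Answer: 16688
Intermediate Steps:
n(Q, W) = -13 + Q
n(-15, 20)*(-107 - 489) = (-13 - 15)*(-107 - 489) = -28*(-596) = 16688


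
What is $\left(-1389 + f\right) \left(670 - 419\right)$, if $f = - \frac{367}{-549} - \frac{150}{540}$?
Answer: $- \frac{127565981}{366} \approx -3.4854 \cdot 10^{5}$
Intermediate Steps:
$f = \frac{143}{366}$ ($f = \left(-367\right) \left(- \frac{1}{549}\right) - \frac{5}{18} = \frac{367}{549} - \frac{5}{18} = \frac{143}{366} \approx 0.39071$)
$\left(-1389 + f\right) \left(670 - 419\right) = \left(-1389 + \frac{143}{366}\right) \left(670 - 419\right) = - \frac{508231 \left(670 - 419\right)}{366} = \left(- \frac{508231}{366}\right) 251 = - \frac{127565981}{366}$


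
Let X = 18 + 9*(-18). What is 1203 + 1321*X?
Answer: -189021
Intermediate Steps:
X = -144 (X = 18 - 162 = -144)
1203 + 1321*X = 1203 + 1321*(-144) = 1203 - 190224 = -189021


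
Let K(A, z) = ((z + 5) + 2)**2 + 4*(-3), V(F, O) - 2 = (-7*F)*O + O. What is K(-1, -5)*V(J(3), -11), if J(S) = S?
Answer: -1776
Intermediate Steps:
V(F, O) = 2 + O - 7*F*O (V(F, O) = 2 + ((-7*F)*O + O) = 2 + (-7*F*O + O) = 2 + (O - 7*F*O) = 2 + O - 7*F*O)
K(A, z) = -12 + (7 + z)**2 (K(A, z) = ((5 + z) + 2)**2 - 12 = (7 + z)**2 - 12 = -12 + (7 + z)**2)
K(-1, -5)*V(J(3), -11) = (-12 + (7 - 5)**2)*(2 - 11 - 7*3*(-11)) = (-12 + 2**2)*(2 - 11 + 231) = (-12 + 4)*222 = -8*222 = -1776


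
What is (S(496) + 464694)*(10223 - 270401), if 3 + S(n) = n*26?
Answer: -124257630486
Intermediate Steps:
S(n) = -3 + 26*n (S(n) = -3 + n*26 = -3 + 26*n)
(S(496) + 464694)*(10223 - 270401) = ((-3 + 26*496) + 464694)*(10223 - 270401) = ((-3 + 12896) + 464694)*(-260178) = (12893 + 464694)*(-260178) = 477587*(-260178) = -124257630486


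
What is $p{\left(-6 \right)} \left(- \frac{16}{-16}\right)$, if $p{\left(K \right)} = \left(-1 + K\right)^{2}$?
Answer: $49$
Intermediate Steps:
$p{\left(-6 \right)} \left(- \frac{16}{-16}\right) = \left(-1 - 6\right)^{2} \left(- \frac{16}{-16}\right) = \left(-7\right)^{2} \left(\left(-16\right) \left(- \frac{1}{16}\right)\right) = 49 \cdot 1 = 49$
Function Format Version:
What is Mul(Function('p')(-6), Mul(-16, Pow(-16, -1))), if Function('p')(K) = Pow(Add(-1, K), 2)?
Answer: 49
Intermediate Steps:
Mul(Function('p')(-6), Mul(-16, Pow(-16, -1))) = Mul(Pow(Add(-1, -6), 2), Mul(-16, Pow(-16, -1))) = Mul(Pow(-7, 2), Mul(-16, Rational(-1, 16))) = Mul(49, 1) = 49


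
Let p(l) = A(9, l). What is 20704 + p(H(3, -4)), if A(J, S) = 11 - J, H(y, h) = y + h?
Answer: 20706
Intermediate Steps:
H(y, h) = h + y
p(l) = 2 (p(l) = 11 - 1*9 = 11 - 9 = 2)
20704 + p(H(3, -4)) = 20704 + 2 = 20706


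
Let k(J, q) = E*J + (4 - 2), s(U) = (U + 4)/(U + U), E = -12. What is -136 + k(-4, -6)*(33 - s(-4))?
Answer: 1514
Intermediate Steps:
s(U) = (4 + U)/(2*U) (s(U) = (4 + U)/((2*U)) = (4 + U)*(1/(2*U)) = (4 + U)/(2*U))
k(J, q) = 2 - 12*J (k(J, q) = -12*J + (4 - 2) = -12*J + 2 = 2 - 12*J)
-136 + k(-4, -6)*(33 - s(-4)) = -136 + (2 - 12*(-4))*(33 - (4 - 4)/(2*(-4))) = -136 + (2 + 48)*(33 - (-1)*0/(2*4)) = -136 + 50*(33 - 1*0) = -136 + 50*(33 + 0) = -136 + 50*33 = -136 + 1650 = 1514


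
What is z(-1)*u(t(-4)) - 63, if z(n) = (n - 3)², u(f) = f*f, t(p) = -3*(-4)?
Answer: 2241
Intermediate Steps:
t(p) = 12
u(f) = f²
z(n) = (-3 + n)²
z(-1)*u(t(-4)) - 63 = (-3 - 1)²*12² - 63 = (-4)²*144 - 63 = 16*144 - 63 = 2304 - 63 = 2241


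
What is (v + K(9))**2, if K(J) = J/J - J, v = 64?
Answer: 3136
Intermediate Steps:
K(J) = 1 - J
(v + K(9))**2 = (64 + (1 - 1*9))**2 = (64 + (1 - 9))**2 = (64 - 8)**2 = 56**2 = 3136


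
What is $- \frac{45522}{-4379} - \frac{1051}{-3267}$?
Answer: $\frac{153322703}{14306193} \approx 10.717$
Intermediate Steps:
$- \frac{45522}{-4379} - \frac{1051}{-3267} = \left(-45522\right) \left(- \frac{1}{4379}\right) - - \frac{1051}{3267} = \frac{45522}{4379} + \frac{1051}{3267} = \frac{153322703}{14306193}$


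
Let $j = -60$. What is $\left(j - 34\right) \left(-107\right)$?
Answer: $10058$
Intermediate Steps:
$\left(j - 34\right) \left(-107\right) = \left(-60 - 34\right) \left(-107\right) = \left(-94\right) \left(-107\right) = 10058$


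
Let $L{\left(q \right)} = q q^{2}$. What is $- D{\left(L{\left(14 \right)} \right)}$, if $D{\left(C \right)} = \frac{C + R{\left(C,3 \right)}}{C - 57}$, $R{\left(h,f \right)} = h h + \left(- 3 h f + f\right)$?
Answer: $- \frac{7507587}{2687} \approx -2794.0$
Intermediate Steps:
$R{\left(h,f \right)} = f + h^{2} - 3 f h$ ($R{\left(h,f \right)} = h^{2} - \left(- f + 3 f h\right) = f + h^{2} - 3 f h$)
$L{\left(q \right)} = q^{3}$
$D{\left(C \right)} = \frac{3 + C^{2} - 8 C}{-57 + C}$ ($D{\left(C \right)} = \frac{C + \left(3 + C^{2} - 9 C\right)}{C - 57} = \frac{C + \left(3 + C^{2} - 9 C\right)}{-57 + C} = \frac{3 + C^{2} - 8 C}{-57 + C}$)
$- D{\left(L{\left(14 \right)} \right)} = - \frac{3 + \left(14^{3}\right)^{2} - 8 \cdot 14^{3}}{-57 + 14^{3}} = - \frac{3 + 2744^{2} - 21952}{-57 + 2744} = - \frac{3 + 7529536 - 21952}{2687} = - \frac{7507587}{2687}$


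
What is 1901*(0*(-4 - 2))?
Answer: 0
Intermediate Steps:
1901*(0*(-4 - 2)) = 1901*(0*(-6)) = 1901*0 = 0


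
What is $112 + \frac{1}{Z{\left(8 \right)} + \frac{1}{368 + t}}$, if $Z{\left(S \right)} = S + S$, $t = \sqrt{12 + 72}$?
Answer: $\frac{1294651104}{11552939} + \frac{2 \sqrt{21}}{34658817} \approx 112.06$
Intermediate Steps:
$t = 2 \sqrt{21}$ ($t = \sqrt{84} = 2 \sqrt{21} \approx 9.1651$)
$Z{\left(S \right)} = 2 S$
$112 + \frac{1}{Z{\left(8 \right)} + \frac{1}{368 + t}} = 112 + \frac{1}{2 \cdot 8 + \frac{1}{368 + 2 \sqrt{21}}} = 112 + \frac{1}{16 + \frac{1}{368 + 2 \sqrt{21}}}$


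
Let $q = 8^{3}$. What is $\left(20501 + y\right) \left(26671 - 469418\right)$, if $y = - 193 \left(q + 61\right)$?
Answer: $39886191736$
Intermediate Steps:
$q = 512$
$y = -110589$ ($y = - 193 \left(512 + 61\right) = \left(-193\right) 573 = -110589$)
$\left(20501 + y\right) \left(26671 - 469418\right) = \left(20501 - 110589\right) \left(26671 - 469418\right) = \left(-90088\right) \left(-442747\right) = 39886191736$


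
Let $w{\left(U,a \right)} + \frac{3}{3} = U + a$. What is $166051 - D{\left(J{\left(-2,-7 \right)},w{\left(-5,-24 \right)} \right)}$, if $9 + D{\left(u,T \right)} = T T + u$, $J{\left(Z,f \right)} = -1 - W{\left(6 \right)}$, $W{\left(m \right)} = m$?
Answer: $165167$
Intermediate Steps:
$w{\left(U,a \right)} = -1 + U + a$ ($w{\left(U,a \right)} = -1 + \left(U + a\right) = -1 + U + a$)
$J{\left(Z,f \right)} = -7$ ($J{\left(Z,f \right)} = -1 - 6 = -7$)
$D{\left(u,T \right)} = -9 + u + T^{2}$ ($D{\left(u,T \right)} = -9 + \left(T T + u\right) = -9 + \left(T^{2} + u\right) = -9 + \left(u + T^{2}\right) = -9 + u + T^{2}$)
$166051 - D{\left(J{\left(-2,-7 \right)},w{\left(-5,-24 \right)} \right)} = 166051 - \left(-9 - 7 + \left(-1 - 5 - 24\right)^{2}\right) = 166051 - \left(-9 - 7 + \left(-30\right)^{2}\right) = 166051 - \left(-9 - 7 + 900\right) = 166051 - 884 = 165167$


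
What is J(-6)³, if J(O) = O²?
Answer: 46656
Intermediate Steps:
J(-6)³ = ((-6)²)³ = 36³ = 46656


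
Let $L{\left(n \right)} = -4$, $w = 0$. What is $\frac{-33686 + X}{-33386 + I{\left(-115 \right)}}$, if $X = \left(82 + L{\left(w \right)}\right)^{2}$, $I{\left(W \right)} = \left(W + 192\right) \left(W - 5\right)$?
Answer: $\frac{13801}{21313} \approx 0.64754$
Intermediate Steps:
$I{\left(W \right)} = \left(-5 + W\right) \left(192 + W\right)$ ($I{\left(W \right)} = \left(192 + W\right) \left(-5 + W\right) = \left(-5 + W\right) \left(192 + W\right)$)
$X = 6084$ ($X = \left(82 - 4\right)^{2} = 78^{2} = 6084$)
$\frac{-33686 + X}{-33386 + I{\left(-115 \right)}} = \frac{-33686 + 6084}{-33386 + \left(-960 + \left(-115\right)^{2} + 187 \left(-115\right)\right)} = - \frac{27602}{-33386 - 9240} = - \frac{27602}{-42626} = \left(-27602\right) \left(- \frac{1}{42626}\right) = \frac{13801}{21313}$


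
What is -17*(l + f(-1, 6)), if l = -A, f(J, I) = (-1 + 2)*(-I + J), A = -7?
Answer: 0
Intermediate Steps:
f(J, I) = J - I (f(J, I) = 1*(J - I) = J - I)
l = 7 (l = -1*(-7) = 7)
-17*(l + f(-1, 6)) = -17*(7 + (-1 - 1*6)) = -17*(7 + (-1 - 6)) = -17*(7 - 7) = -17*0 = 0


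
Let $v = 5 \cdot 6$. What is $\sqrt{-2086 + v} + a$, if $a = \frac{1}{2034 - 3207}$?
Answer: $- \frac{1}{1173} + 2 i \sqrt{514} \approx -0.00085251 + 45.343 i$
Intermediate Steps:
$v = 30$
$a = - \frac{1}{1173}$ ($a = \frac{1}{-1173} = - \frac{1}{1173} \approx -0.00085251$)
$\sqrt{-2086 + v} + a = \sqrt{-2086 + 30} - \frac{1}{1173} = \sqrt{-2056} - \frac{1}{1173} = 2 i \sqrt{514} - \frac{1}{1173} = - \frac{1}{1173} + 2 i \sqrt{514}$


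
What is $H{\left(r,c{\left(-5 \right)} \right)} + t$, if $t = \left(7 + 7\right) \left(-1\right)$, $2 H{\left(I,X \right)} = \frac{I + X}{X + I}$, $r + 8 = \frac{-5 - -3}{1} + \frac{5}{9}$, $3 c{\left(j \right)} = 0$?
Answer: $- \frac{27}{2} \approx -13.5$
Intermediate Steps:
$c{\left(j \right)} = 0$ ($c{\left(j \right)} = \frac{1}{3} \cdot 0 = 0$)
$r = - \frac{85}{9}$ ($r = -8 + \left(\frac{-5 - -3}{1} + \frac{5}{9}\right) = -8 + \left(\left(-5 + 3\right) 1 + 5 \cdot \frac{1}{9}\right) = -8 + \left(\left(-2\right) 1 + \frac{5}{9}\right) = -8 + \left(-2 + \frac{5}{9}\right) = -8 - \frac{13}{9} = - \frac{85}{9} \approx -9.4444$)
$H{\left(I,X \right)} = \frac{1}{2}$ ($H{\left(I,X \right)} = \frac{\left(I + X\right) \frac{1}{X + I}}{2} = \frac{\left(I + X\right) \frac{1}{I + X}}{2} = \frac{1}{2} \cdot 1 = \frac{1}{2}$)
$t = -14$ ($t = 14 \left(-1\right) = -14$)
$H{\left(r,c{\left(-5 \right)} \right)} + t = \frac{1}{2} - 14 = - \frac{27}{2}$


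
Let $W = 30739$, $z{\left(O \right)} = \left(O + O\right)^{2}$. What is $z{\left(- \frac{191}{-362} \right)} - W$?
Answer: $- \frac{1007003898}{32761} \approx -30738.0$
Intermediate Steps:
$z{\left(O \right)} = 4 O^{2}$ ($z{\left(O \right)} = \left(2 O\right)^{2} = 4 O^{2}$)
$z{\left(- \frac{191}{-362} \right)} - W = 4 \left(- \frac{191}{-362}\right)^{2} - 30739 = 4 \left(\left(-191\right) \left(- \frac{1}{362}\right)\right)^{2} - 30739 = 4 \left(\frac{191}{362}\right)^{2} - 30739 = 4 \cdot \frac{36481}{131044} - 30739 = \frac{36481}{32761} - 30739 = - \frac{1007003898}{32761}$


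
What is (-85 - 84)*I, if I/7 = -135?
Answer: 159705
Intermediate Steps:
I = -945 (I = 7*(-135) = -945)
(-85 - 84)*I = (-85 - 84)*(-945) = -169*(-945) = 159705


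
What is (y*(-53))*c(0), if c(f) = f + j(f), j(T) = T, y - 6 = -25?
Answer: 0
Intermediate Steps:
y = -19 (y = 6 - 25 = -19)
c(f) = 2*f (c(f) = f + f = 2*f)
(y*(-53))*c(0) = (-19*(-53))*(2*0) = 1007*0 = 0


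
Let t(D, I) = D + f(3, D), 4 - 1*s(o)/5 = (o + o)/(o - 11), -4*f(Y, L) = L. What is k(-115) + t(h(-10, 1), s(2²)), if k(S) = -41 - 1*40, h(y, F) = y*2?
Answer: -96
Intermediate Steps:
f(Y, L) = -L/4
h(y, F) = 2*y
k(S) = -81 (k(S) = -41 - 40 = -81)
s(o) = 20 - 10*o/(-11 + o) (s(o) = 20 - 5*(o + o)/(o - 11) = 20 - 5*2*o/(-11 + o) = 20 - 10*o/(-11 + o))
t(D, I) = 3*D/4 (t(D, I) = D - D/4 = 3*D/4)
k(-115) + t(h(-10, 1), s(2²)) = -81 + 3*(2*(-10))/4 = -81 + (¾)*(-20) = -81 - 15 = -96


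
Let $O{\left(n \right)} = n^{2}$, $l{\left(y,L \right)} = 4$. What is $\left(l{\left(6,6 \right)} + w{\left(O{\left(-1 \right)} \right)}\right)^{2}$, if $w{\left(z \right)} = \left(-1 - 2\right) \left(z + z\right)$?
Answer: $4$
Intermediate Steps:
$w{\left(z \right)} = - 6 z$ ($w{\left(z \right)} = - 3 \cdot 2 z = - 6 z$)
$\left(l{\left(6,6 \right)} + w{\left(O{\left(-1 \right)} \right)}\right)^{2} = \left(4 - 6 \left(-1\right)^{2}\right)^{2} = \left(4 - 6\right)^{2} = \left(-2\right)^{2} = 4$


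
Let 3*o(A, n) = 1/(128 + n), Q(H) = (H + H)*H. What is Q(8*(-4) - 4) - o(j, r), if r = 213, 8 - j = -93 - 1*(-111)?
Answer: 2651615/1023 ≈ 2592.0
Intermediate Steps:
Q(H) = 2*H**2 (Q(H) = (2*H)*H = 2*H**2)
j = -10 (j = 8 - (-93 - 1*(-111)) = 8 - (-93 + 111) = 8 - 1*18 = 8 - 18 = -10)
o(A, n) = 1/(3*(128 + n))
Q(8*(-4) - 4) - o(j, r) = 2*(8*(-4) - 4)**2 - 1/(3*(128 + 213)) = 2*(-32 - 4)**2 - 1/(3*341) = 2*(-36)**2 - 1/(3*341) = 2*1296 - 1*1/1023 = 2592 - 1/1023 = 2651615/1023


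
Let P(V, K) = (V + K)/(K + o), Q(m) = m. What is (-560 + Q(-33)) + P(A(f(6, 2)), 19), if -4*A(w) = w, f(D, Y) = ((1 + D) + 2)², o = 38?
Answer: -135209/228 ≈ -593.02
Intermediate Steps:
f(D, Y) = (3 + D)²
A(w) = -w/4
P(V, K) = (K + V)/(38 + K) (P(V, K) = (V + K)/(K + 38) = (K + V)/(38 + K))
(-560 + Q(-33)) + P(A(f(6, 2)), 19) = (-560 - 33) + (19 - (3 + 6)²/4)/(38 + 19) = -593 + (19 - ¼*9²)/57 = -593 + (19 - ¼*81)/57 = -593 + (19 - 81/4)/57 = -593 + (1/57)*(-5/4) = -593 - 5/228 = -135209/228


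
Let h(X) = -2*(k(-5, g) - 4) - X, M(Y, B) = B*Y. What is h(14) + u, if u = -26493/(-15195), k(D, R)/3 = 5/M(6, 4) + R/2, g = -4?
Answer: 131559/20260 ≈ 6.4935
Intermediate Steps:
k(D, R) = 5/8 + 3*R/2 (k(D, R) = 3*(5/((4*6)) + R/2) = 3*(5/24 + R*(½)) = 3*(5*(1/24) + R/2) = 3*(5/24 + R/2) = 5/8 + 3*R/2)
u = 8831/5065 (u = -26493*(-1/15195) = 8831/5065 ≈ 1.7435)
h(X) = 75/4 - X (h(X) = -2*((5/8 + (3/2)*(-4)) - 4) - X = -2*((5/8 - 6) - 4) - X = -2*(-43/8 - 4) - X = -2*(-75/8) - X = 75/4 - X)
h(14) + u = (75/4 - 1*14) + 8831/5065 = (75/4 - 14) + 8831/5065 = 19/4 + 8831/5065 = 131559/20260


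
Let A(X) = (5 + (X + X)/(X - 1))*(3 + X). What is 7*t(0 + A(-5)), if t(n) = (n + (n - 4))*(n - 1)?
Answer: 27692/9 ≈ 3076.9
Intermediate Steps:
A(X) = (3 + X)*(5 + 2*X/(-1 + X)) (A(X) = (5 + (2*X)/(-1 + X))*(3 + X) = (5 + 2*X/(-1 + X))*(3 + X) = (3 + X)*(5 + 2*X/(-1 + X)))
t(n) = (-1 + n)*(-4 + 2*n) (t(n) = (n + (-4 + n))*(-1 + n) = (-4 + 2*n)*(-1 + n) = (-1 + n)*(-4 + 2*n))
7*t(0 + A(-5)) = 7*(4 - 6*(0 + (-15 + 7*(-5)² + 16*(-5))/(-1 - 5)) + 2*(0 + (-15 + 7*(-5)² + 16*(-5))/(-1 - 5))²) = 7*(4 - 6*(0 + (-15 + 7*25 - 80)/(-6)) + 2*(0 + (-15 + 7*25 - 80)/(-6))²) = 7*(4 - 6*(0 - (-15 + 175 - 80)/6) + 2*(0 - (-15 + 175 - 80)/6)²) = 7*(4 - 6*(0 - ⅙*80) + 2*(0 - ⅙*80)²) = 7*(4 - 6*(0 - 40/3) + 2*(0 - 40/3)²) = 7*(4 - 6*(-40/3) + 2*(-40/3)²) = 7*(4 + 80 + 2*(1600/9)) = 7*(4 + 80 + 3200/9) = 7*(3956/9) = 27692/9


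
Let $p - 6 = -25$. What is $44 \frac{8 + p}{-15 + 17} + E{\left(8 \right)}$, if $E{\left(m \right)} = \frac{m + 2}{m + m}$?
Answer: $- \frac{1931}{8} \approx -241.38$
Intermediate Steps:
$p = -19$ ($p = 6 - 25 = -19$)
$E{\left(m \right)} = \frac{2 + m}{2 m}$
$44 \frac{8 + p}{-15 + 17} + E{\left(8 \right)} = 44 \frac{8 - 19}{-15 + 17} + \frac{2 + 8}{2 \cdot 8} = 44 \left(- \frac{11}{2}\right) + \frac{1}{2} \cdot \frac{1}{8} \cdot 10 = 44 \left(\left(-11\right) \frac{1}{2}\right) + \frac{5}{8} = 44 \left(- \frac{11}{2}\right) + \frac{5}{8} = -242 + \frac{5}{8} = - \frac{1931}{8}$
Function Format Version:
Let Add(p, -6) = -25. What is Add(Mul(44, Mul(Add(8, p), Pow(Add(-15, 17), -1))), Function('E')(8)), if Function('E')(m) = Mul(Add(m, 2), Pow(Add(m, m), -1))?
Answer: Rational(-1931, 8) ≈ -241.38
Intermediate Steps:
p = -19 (p = Add(6, -25) = -19)
Function('E')(m) = Mul(Rational(1, 2), Pow(m, -1), Add(2, m)) (Function('E')(m) = Mul(Add(2, m), Pow(Mul(2, m), -1)) = Mul(Add(2, m), Mul(Rational(1, 2), Pow(m, -1))) = Mul(Rational(1, 2), Pow(m, -1), Add(2, m)))
Add(Mul(44, Mul(Add(8, p), Pow(Add(-15, 17), -1))), Function('E')(8)) = Add(Mul(44, Mul(Add(8, -19), Pow(Add(-15, 17), -1))), Mul(Rational(1, 2), Pow(8, -1), Add(2, 8))) = Add(Mul(44, Mul(-11, Pow(2, -1))), Mul(Rational(1, 2), Rational(1, 8), 10)) = Add(Mul(44, Mul(-11, Rational(1, 2))), Rational(5, 8)) = Add(Mul(44, Rational(-11, 2)), Rational(5, 8)) = Add(-242, Rational(5, 8)) = Rational(-1931, 8)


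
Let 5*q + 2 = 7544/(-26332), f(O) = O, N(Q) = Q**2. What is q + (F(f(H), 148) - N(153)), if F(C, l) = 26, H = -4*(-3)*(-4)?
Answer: -769666497/32915 ≈ -23383.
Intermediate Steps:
H = -48 (H = 12*(-4) = -48)
q = -15052/32915 (q = -2/5 + (7544/(-26332))/5 = -2/5 + (7544*(-1/26332))/5 = -2/5 + (1/5)*(-1886/6583) = -2/5 - 1886/32915 = -15052/32915 ≈ -0.45730)
q + (F(f(H), 148) - N(153)) = -15052/32915 + (26 - 1*153**2) = -15052/32915 + (26 - 1*23409) = -15052/32915 + (26 - 23409) = -15052/32915 - 23383 = -769666497/32915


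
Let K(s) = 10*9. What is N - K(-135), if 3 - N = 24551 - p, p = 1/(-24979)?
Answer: -615432603/24979 ≈ -24638.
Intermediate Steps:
p = -1/24979 ≈ -4.0034e-5
K(s) = 90
N = -613184493/24979 (N = 3 - (24551 - 1*(-1/24979)) = 3 - (24551 + 1/24979) = 3 - 1*613259430/24979 = 3 - 613259430/24979 = -613184493/24979 ≈ -24548.)
N - K(-135) = -613184493/24979 - 1*90 = -613184493/24979 - 90 = -615432603/24979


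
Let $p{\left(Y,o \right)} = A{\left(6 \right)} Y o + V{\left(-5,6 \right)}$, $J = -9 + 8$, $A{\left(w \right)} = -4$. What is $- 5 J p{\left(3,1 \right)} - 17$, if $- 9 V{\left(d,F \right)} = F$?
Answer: $- \frac{241}{3} \approx -80.333$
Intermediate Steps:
$V{\left(d,F \right)} = - \frac{F}{9}$
$J = -1$
$p{\left(Y,o \right)} = - \frac{2}{3} - 4 Y o$ ($p{\left(Y,o \right)} = - 4 Y o - \frac{2}{3} = - \frac{2}{3} - 4 Y o$)
$- 5 J p{\left(3,1 \right)} - 17 = \left(-5\right) \left(-1\right) \left(- \frac{2}{3} - 12 \cdot 1\right) - 17 = 5 \left(- \frac{2}{3} - 12\right) - 17 = 5 \left(- \frac{38}{3}\right) - 17 = - \frac{190}{3} - 17 = - \frac{241}{3}$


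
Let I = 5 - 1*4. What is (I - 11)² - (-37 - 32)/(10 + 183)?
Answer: 19369/193 ≈ 100.36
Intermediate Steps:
I = 1 (I = 5 - 4 = 1)
(I - 11)² - (-37 - 32)/(10 + 183) = (1 - 11)² - (-37 - 32)/(10 + 183) = (-10)² - (-69)/193 = 100 - (-69)/193 = 100 - 1*(-69/193) = 100 + 69/193 = 19369/193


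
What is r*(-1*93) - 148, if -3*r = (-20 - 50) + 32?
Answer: -1326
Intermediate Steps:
r = 38/3 (r = -((-20 - 50) + 32)/3 = -(-70 + 32)/3 = -⅓*(-38) = 38/3 ≈ 12.667)
r*(-1*93) - 148 = 38*(-1*93)/3 - 148 = (38/3)*(-93) - 148 = -1178 - 148 = -1326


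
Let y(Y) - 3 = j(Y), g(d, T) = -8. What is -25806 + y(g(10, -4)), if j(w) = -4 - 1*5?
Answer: -25812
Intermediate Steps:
j(w) = -9 (j(w) = -4 - 5 = -9)
y(Y) = -6 (y(Y) = 3 - 9 = -6)
-25806 + y(g(10, -4)) = -25806 - 6 = -25812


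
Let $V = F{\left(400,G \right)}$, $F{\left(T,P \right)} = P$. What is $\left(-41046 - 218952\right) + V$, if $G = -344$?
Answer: $-260342$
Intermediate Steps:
$V = -344$
$\left(-41046 - 218952\right) + V = \left(-41046 - 218952\right) - 344 = -259998 - 344 = -260342$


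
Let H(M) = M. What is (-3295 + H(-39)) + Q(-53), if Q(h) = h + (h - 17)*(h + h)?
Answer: 4033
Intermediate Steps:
Q(h) = h + 2*h*(-17 + h) (Q(h) = h + (-17 + h)*(2*h) = h + 2*h*(-17 + h))
(-3295 + H(-39)) + Q(-53) = (-3295 - 39) - 53*(-33 + 2*(-53)) = -3334 - 53*(-33 - 106) = -3334 - 53*(-139) = -3334 + 7367 = 4033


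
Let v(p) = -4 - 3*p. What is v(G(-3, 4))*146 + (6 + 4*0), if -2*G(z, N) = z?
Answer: -1235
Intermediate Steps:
G(z, N) = -z/2
v(G(-3, 4))*146 + (6 + 4*0) = (-4 - (-3)*(-3)/2)*146 + (6 + 4*0) = (-4 - 3*3/2)*146 + (6 + 0) = (-4 - 9/2)*146 + 6 = -17/2*146 + 6 = -1241 + 6 = -1235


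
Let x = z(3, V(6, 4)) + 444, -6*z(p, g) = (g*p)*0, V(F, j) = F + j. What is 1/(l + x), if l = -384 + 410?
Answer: 1/470 ≈ 0.0021277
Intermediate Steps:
z(p, g) = 0 (z(p, g) = -g*p*0/6 = -⅙*0 = 0)
x = 444 (x = 0 + 444 = 444)
l = 26
1/(l + x) = 1/(26 + 444) = 1/470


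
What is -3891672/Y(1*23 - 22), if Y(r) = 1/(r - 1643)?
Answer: 6390125424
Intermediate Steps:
Y(r) = 1/(-1643 + r)
-3891672/Y(1*23 - 22) = -(-6479633880 + 89508456) = -3891672/(1/(-1643 + (23 - 22))) = -3891672/(1/(-1643 + 1)) = -3891672/(1/(-1642)) = -3891672/(-1/1642) = -3891672*(-1642) = 6390125424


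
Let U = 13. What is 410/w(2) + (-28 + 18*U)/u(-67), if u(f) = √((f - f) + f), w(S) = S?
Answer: 205 - 206*I*√67/67 ≈ 205.0 - 25.167*I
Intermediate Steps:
u(f) = √f (u(f) = √(0 + f) = √f)
410/w(2) + (-28 + 18*U)/u(-67) = 410/2 + (-28 + 18*13)/(√(-67)) = 410*(½) + (-28 + 234)/((I*√67)) = 205 + 206*(-I*√67/67) = 205 - 206*I*√67/67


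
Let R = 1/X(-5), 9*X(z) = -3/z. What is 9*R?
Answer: 135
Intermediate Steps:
X(z) = -1/(3*z) (X(z) = (-3/z)/9 = -1/(3*z))
R = 15 (R = 1/(-⅓/(-5)) = 1/(-⅓*(-⅕)) = 1/(1/15) = 15)
9*R = 9*15 = 135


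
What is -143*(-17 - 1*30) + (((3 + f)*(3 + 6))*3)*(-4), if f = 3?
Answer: 6073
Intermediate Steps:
-143*(-17 - 1*30) + (((3 + f)*(3 + 6))*3)*(-4) = -143*(-17 - 1*30) + (((3 + 3)*(3 + 6))*3)*(-4) = -143*(-17 - 30) + ((6*9)*3)*(-4) = -143*(-47) + (54*3)*(-4) = 6721 + 162*(-4) = 6721 - 648 = 6073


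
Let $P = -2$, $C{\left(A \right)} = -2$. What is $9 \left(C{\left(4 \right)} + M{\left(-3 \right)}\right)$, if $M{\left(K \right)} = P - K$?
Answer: $-9$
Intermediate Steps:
$M{\left(K \right)} = -2 - K$
$9 \left(C{\left(4 \right)} + M{\left(-3 \right)}\right) = 9 \left(-2 - -1\right) = 9 \left(-2 + \left(-2 + 3\right)\right) = 9 \left(-2 + 1\right) = 9 \left(-1\right) = -9$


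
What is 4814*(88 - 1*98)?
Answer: -48140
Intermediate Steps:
4814*(88 - 1*98) = 4814*(88 - 98) = 4814*(-10) = -48140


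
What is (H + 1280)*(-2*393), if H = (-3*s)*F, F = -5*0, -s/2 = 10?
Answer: -1006080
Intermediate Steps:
s = -20 (s = -2*10 = -20)
F = 0
H = 0 (H = -3*(-20)*0 = 60*0 = 0)
(H + 1280)*(-2*393) = (0 + 1280)*(-2*393) = 1280*(-786) = -1006080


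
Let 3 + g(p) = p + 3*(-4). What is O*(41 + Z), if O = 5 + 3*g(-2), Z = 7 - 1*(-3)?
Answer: -2346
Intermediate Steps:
g(p) = -15 + p (g(p) = -3 + (p + 3*(-4)) = -3 + (p - 12) = -3 + (-12 + p) = -15 + p)
Z = 10 (Z = 7 + 3 = 10)
O = -46 (O = 5 + 3*(-15 - 2) = 5 + 3*(-17) = 5 - 51 = -46)
O*(41 + Z) = -46*(41 + 10) = -46*51 = -2346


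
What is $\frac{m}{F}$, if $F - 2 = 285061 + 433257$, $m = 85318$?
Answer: $\frac{42659}{359160} \approx 0.11877$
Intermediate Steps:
$F = 718320$ ($F = 2 + \left(285061 + 433257\right) = 2 + 718318 = 718320$)
$\frac{m}{F} = \frac{85318}{718320} = 85318 \cdot \frac{1}{718320} = \frac{42659}{359160}$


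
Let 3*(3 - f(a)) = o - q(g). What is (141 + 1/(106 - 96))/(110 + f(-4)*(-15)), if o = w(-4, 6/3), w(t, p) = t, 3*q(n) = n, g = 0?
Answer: 1411/450 ≈ 3.1356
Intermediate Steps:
q(n) = n/3
o = -4
f(a) = 13/3 (f(a) = 3 - (-4 - 0/3)/3 = 3 - (-4 - 1*0)/3 = 3 - (-4 + 0)/3 = 3 - 1/3*(-4) = 3 + 4/3 = 13/3)
(141 + 1/(106 - 96))/(110 + f(-4)*(-15)) = (141 + 1/(106 - 96))/(110 + (13/3)*(-15)) = (141 + 1/10)/(110 - 65) = (141 + 1/10)/45 = (1411/10)*(1/45) = 1411/450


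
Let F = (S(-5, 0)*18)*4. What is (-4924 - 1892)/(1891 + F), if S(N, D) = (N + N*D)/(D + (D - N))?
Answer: -6816/1819 ≈ -3.7471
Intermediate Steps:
S(N, D) = (N + D*N)/(-N + 2*D)
F = -72 (F = (-5*(1 + 0)/(-1*(-5) + 2*0)*18)*4 = (-5*1/(5 + 0)*18)*4 = (-5*1/5*18)*4 = (-5*⅕*1*18)*4 = -1*18*4 = -18*4 = -72)
(-4924 - 1892)/(1891 + F) = (-4924 - 1892)/(1891 - 72) = -6816/1819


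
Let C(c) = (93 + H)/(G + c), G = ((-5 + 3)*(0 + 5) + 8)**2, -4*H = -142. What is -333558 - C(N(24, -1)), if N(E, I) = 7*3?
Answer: -16678157/50 ≈ -3.3356e+5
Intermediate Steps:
H = 71/2 (H = -1/4*(-142) = 71/2 ≈ 35.500)
N(E, I) = 21
G = 4 (G = (-2*5 + 8)**2 = (-10 + 8)**2 = (-2)**2 = 4)
C(c) = 257/(2*(4 + c)) (C(c) = (93 + 71/2)/(4 + c) = 257/(2*(4 + c)))
-333558 - C(N(24, -1)) = -333558 - 257/(2*(4 + 21)) = -333558 - 257/(2*25) = -333558 - 1*257/50 = -333558 - 257/50 = -16678157/50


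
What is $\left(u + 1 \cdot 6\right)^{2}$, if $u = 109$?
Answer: $13225$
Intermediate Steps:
$\left(u + 1 \cdot 6\right)^{2} = \left(109 + 1 \cdot 6\right)^{2} = \left(109 + 6\right)^{2} = 115^{2} = 13225$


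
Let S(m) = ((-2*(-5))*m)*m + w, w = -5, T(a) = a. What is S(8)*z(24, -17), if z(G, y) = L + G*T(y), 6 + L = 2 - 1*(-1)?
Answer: -260985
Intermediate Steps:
L = -3 (L = -6 + (2 - 1*(-1)) = -6 + (2 + 1) = -6 + 3 = -3)
z(G, y) = -3 + G*y
S(m) = -5 + 10*m**2 (S(m) = ((-2*(-5))*m)*m - 5 = (10*m)*m - 5 = 10*m**2 - 5 = -5 + 10*m**2)
S(8)*z(24, -17) = (-5 + 10*8**2)*(-3 + 24*(-17)) = (-5 + 10*64)*(-3 - 408) = (-5 + 640)*(-411) = 635*(-411) = -260985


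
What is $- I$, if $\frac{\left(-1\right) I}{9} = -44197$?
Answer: $-397773$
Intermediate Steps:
$I = 397773$ ($I = \left(-9\right) \left(-44197\right) = 397773$)
$- I = \left(-1\right) 397773 = -397773$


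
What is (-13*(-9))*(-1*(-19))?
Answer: 2223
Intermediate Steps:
(-13*(-9))*(-1*(-19)) = 117*19 = 2223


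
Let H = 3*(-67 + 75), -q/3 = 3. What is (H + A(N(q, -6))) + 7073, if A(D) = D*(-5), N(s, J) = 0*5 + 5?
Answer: 7072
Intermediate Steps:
q = -9 (q = -3*3 = -9)
H = 24 (H = 3*8 = 24)
N(s, J) = 5 (N(s, J) = 0 + 5 = 5)
A(D) = -5*D
(H + A(N(q, -6))) + 7073 = (24 - 5*5) + 7073 = (24 - 25) + 7073 = -1 + 7073 = 7072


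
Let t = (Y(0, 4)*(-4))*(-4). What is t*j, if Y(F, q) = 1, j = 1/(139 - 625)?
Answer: -8/243 ≈ -0.032922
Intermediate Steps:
j = -1/486 (j = 1/(-486) = -1/486 ≈ -0.0020576)
t = 16 (t = (1*(-4))*(-4) = -4*(-4) = 16)
t*j = 16*(-1/486) = -8/243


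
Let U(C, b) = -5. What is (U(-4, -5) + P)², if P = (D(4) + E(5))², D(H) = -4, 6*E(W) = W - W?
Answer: 121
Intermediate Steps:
E(W) = 0 (E(W) = (W - W)/6 = (⅙)*0 = 0)
P = 16 (P = (-4 + 0)² = (-4)² = 16)
(U(-4, -5) + P)² = (-5 + 16)² = 11² = 121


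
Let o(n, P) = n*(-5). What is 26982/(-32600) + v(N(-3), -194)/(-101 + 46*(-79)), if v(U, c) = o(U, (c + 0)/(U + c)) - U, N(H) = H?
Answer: -1126273/1352900 ≈ -0.83249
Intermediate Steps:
o(n, P) = -5*n
v(U, c) = -6*U (v(U, c) = -5*U - U = -6*U)
26982/(-32600) + v(N(-3), -194)/(-101 + 46*(-79)) = 26982/(-32600) + (-6*(-3))/(-101 + 46*(-79)) = 26982*(-1/32600) + 18/(-101 - 3634) = -13491/16300 + 18/(-3735) = -13491/16300 + 18*(-1/3735) = -13491/16300 - 2/415 = -1126273/1352900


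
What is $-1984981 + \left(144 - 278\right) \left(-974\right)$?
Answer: $-1854465$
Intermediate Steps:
$-1984981 + \left(144 - 278\right) \left(-974\right) = -1984981 - -130516 = -1984981 + 130516 = -1854465$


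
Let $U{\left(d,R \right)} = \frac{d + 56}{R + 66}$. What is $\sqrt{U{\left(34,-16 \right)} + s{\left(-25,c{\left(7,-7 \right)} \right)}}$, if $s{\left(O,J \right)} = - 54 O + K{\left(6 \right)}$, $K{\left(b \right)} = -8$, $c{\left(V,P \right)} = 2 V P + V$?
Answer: $\frac{\sqrt{33595}}{5} \approx 36.658$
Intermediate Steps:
$c{\left(V,P \right)} = V + 2 P V$ ($c{\left(V,P \right)} = 2 P V + V = V + 2 P V$)
$U{\left(d,R \right)} = \frac{56 + d}{66 + R}$
$s{\left(O,J \right)} = -8 - 54 O$ ($s{\left(O,J \right)} = - 54 O - 8 = -8 - 54 O$)
$\sqrt{U{\left(34,-16 \right)} + s{\left(-25,c{\left(7,-7 \right)} \right)}} = \sqrt{\frac{56 + 34}{66 - 16} - -1342} = \sqrt{\frac{1}{50} \cdot 90 + \left(-8 + 1350\right)} = \sqrt{\frac{1}{50} \cdot 90 + 1342} = \sqrt{\frac{9}{5} + 1342} = \sqrt{\frac{6719}{5}} = \frac{\sqrt{33595}}{5}$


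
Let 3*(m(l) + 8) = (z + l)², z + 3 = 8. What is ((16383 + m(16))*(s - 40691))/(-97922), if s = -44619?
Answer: 64067810/4451 ≈ 14394.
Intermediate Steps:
z = 5 (z = -3 + 8 = 5)
m(l) = -8 + (5 + l)²/3
((16383 + m(16))*(s - 40691))/(-97922) = ((16383 + (-8 + (5 + 16)²/3))*(-44619 - 40691))/(-97922) = ((16383 + (-8 + (⅓)*21²))*(-85310))*(-1/97922) = ((16383 + (-8 + (⅓)*441))*(-85310))*(-1/97922) = ((16383 + (-8 + 147))*(-85310))*(-1/97922) = ((16383 + 139)*(-85310))*(-1/97922) = (16522*(-85310))*(-1/97922) = -1409491820*(-1/97922) = 64067810/4451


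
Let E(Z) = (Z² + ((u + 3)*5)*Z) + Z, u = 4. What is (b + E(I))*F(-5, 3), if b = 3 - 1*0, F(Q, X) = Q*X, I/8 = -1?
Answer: 3315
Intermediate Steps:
I = -8 (I = 8*(-1) = -8)
b = 3 (b = 3 + 0 = 3)
E(Z) = Z² + 36*Z (E(Z) = (Z² + ((4 + 3)*5)*Z) + Z = (Z² + (7*5)*Z) + Z = (Z² + 35*Z) + Z = Z² + 36*Z)
(b + E(I))*F(-5, 3) = (3 - 8*(36 - 8))*(-5*3) = (3 - 8*28)*(-15) = (3 - 224)*(-15) = -221*(-15) = 3315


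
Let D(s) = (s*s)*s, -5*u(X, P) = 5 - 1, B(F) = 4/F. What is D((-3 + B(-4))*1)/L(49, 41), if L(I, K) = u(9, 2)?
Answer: 80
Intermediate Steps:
u(X, P) = -⅘ (u(X, P) = -(5 - 1)/5 = -⅕*4 = -⅘)
L(I, K) = -⅘
D(s) = s³ (D(s) = s²*s = s³)
D((-3 + B(-4))*1)/L(49, 41) = ((-3 + 4/(-4))*1)³/(-⅘) = ((-3 + 4*(-¼))*1)³*(-5/4) = ((-3 - 1)*1)³*(-5/4) = (-4*1)³*(-5/4) = (-4)³*(-5/4) = -64*(-5/4) = 80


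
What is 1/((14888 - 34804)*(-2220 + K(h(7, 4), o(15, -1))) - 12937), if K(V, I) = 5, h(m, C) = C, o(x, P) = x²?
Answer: 1/44101003 ≈ 2.2675e-8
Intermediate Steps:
1/((14888 - 34804)*(-2220 + K(h(7, 4), o(15, -1))) - 12937) = 1/((14888 - 34804)*(-2220 + 5) - 12937) = 1/(-19916*(-2215) - 12937) = 1/(44113940 - 12937) = 1/44101003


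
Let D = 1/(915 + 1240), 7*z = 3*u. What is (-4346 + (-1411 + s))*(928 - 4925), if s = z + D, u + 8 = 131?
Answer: 49134060653/2155 ≈ 2.2800e+7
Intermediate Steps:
u = 123 (u = -8 + 131 = 123)
z = 369/7 (z = (3*123)/7 = (⅐)*369 = 369/7 ≈ 52.714)
D = 1/2155 ≈ 0.00046404
s = 795202/15085 (s = 369/7 + 1/2155 = 795202/15085 ≈ 52.715)
(-4346 + (-1411 + s))*(928 - 4925) = (-4346 + (-1411 + 795202/15085))*(928 - 4925) = (-4346 - 20489733/15085)*(-3997) = -86049143/15085*(-3997) = 49134060653/2155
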